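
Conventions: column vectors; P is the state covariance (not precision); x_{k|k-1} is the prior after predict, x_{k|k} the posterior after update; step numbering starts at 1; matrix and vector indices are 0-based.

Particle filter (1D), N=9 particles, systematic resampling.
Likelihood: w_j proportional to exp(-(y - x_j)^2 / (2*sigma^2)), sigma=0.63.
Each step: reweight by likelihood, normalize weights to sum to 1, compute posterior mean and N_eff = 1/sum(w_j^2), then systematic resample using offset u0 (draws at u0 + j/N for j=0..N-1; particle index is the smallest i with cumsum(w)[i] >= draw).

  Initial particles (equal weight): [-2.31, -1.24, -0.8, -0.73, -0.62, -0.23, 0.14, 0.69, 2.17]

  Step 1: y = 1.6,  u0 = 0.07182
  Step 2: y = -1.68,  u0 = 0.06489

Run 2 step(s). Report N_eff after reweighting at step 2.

step 1: w=[0.0000, 0.0000, 0.0006, 0.0010, 0.0018, 0.0133, 0.0618, 0.3194, 0.6020]  mean=1.5299  Neff=2.1349  idx=[6, 7, 7, 8, 8, 8, 8, 8, 8]
step 2: w=[0.9011, 0.0494, 0.0494, 0.0000, 0.0000, 0.0000, 0.0000, 0.0000, 0.0000]  mean=0.1944  Neff=1.2241  idx=[0, 0, 0, 0, 0, 0, 0, 0, 2]

N_eff = 1.2241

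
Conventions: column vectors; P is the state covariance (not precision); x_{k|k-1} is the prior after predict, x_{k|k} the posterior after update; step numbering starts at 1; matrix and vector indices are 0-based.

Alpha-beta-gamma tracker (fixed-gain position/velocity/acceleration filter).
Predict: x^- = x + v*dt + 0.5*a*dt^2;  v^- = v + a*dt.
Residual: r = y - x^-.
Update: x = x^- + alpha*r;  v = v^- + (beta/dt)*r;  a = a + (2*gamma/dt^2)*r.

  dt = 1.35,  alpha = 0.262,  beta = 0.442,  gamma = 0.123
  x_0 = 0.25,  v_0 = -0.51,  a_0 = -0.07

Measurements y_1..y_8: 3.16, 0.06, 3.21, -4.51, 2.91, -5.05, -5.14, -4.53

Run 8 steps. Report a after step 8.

a_post = 0.4649

step 1: x_pred=-0.5023  r=3.6623  x^+=0.4572  v^+=0.5946  a^+=0.4243
step 2: x_pred=1.6466  r=-1.5866  x^+=1.2309  v^+=0.6480  a^+=0.2102
step 3: x_pred=2.2972  r=0.9128  x^+=2.5363  v^+=1.2306  a^+=0.3334
step 4: x_pred=4.5014  r=-9.0114  x^+=2.1404  v^+=-1.2697  a^+=-0.8830
step 5: x_pred=-0.3783  r=3.2883  x^+=0.4832  v^+=-1.3851  a^+=-0.4391
step 6: x_pred=-1.7868  r=-3.2632  x^+=-2.6418  v^+=-3.0463  a^+=-0.8796
step 7: x_pred=-7.5558  r=2.4158  x^+=-6.9228  v^+=-3.4428  a^+=-0.5535
step 8: x_pred=-12.0749  r=7.5449  x^+=-10.0982  v^+=-1.7197  a^+=0.4649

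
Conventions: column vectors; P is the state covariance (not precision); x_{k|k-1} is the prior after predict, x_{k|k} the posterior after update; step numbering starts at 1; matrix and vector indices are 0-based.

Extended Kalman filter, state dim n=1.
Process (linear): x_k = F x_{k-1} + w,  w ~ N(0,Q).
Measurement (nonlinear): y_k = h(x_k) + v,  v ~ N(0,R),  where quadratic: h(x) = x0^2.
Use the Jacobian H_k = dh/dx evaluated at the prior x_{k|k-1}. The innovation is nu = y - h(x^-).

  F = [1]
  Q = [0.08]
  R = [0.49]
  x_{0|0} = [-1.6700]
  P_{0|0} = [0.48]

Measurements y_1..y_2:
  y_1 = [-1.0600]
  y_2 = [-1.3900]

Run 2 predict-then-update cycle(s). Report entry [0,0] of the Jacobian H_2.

step 1: x^-=[-1.6700]  P^-=[0.5600]  H_jac=[-3.3400]  S=[6.7371]  K=[-0.2776]  nu=[-3.8489]  x^+=[-0.6014]  P^+=[0.0407]
step 2: x^-=[-0.6014]  P^-=[0.1207]  H_jac=[-1.2029]  S=[0.6647]  K=[-0.2185]  nu=[-1.7517]  x^+=[-0.2187]  P^+=[0.0890]

H_jac[0,0] = -1.2029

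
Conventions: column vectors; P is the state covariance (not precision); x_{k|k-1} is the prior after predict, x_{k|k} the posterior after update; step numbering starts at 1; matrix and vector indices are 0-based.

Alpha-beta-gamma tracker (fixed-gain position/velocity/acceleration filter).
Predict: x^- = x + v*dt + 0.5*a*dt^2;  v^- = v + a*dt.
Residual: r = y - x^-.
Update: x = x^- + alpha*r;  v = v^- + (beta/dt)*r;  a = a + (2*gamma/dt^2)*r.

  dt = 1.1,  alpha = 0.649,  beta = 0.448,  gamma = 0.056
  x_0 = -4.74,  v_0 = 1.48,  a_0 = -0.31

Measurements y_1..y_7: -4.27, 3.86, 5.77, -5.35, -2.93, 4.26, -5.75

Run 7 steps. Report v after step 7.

v_post = -2.3625

step 1: x_pred=-3.2995  r=-0.9704  x^+=-3.9294  v^+=0.7438  a^+=-0.3998
step 2: x_pred=-3.3531  r=7.2131  x^+=1.3282  v^+=3.2417  a^+=0.2678
step 3: x_pred=5.0561  r=0.7139  x^+=5.5194  v^+=3.8270  a^+=0.3339
step 4: x_pred=9.9312  r=-15.2812  x^+=0.0137  v^+=-2.0292  a^+=-1.0805
step 5: x_pred=-2.8722  r=-0.0578  x^+=-2.9097  v^+=-3.2414  a^+=-1.0859
step 6: x_pred=-7.1322  r=11.3922  x^+=0.2613  v^+=0.2039  a^+=-0.0314
step 7: x_pred=0.4666  r=-6.2166  x^+=-3.5680  v^+=-2.3625  a^+=-0.6068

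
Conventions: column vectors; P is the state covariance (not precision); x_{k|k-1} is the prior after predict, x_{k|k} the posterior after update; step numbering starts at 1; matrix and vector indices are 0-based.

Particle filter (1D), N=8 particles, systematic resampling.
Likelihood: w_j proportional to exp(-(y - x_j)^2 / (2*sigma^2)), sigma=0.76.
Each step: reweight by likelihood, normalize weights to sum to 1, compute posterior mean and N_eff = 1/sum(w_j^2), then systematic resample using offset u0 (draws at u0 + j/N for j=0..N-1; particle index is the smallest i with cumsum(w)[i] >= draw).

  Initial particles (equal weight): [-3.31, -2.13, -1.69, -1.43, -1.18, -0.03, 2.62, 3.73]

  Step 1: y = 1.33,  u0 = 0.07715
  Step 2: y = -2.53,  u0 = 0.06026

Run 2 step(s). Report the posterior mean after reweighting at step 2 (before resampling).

post_mean = -0.0300

step 1: w=[0.0000, 0.0001, 0.0008, 0.0030, 0.0095, 0.4468, 0.5246, 0.0151]  mean=1.4005  Neff=2.1043  idx=[5, 5, 5, 5, 6, 6, 6, 6]
step 2: w=[0.2500, 0.2500, 0.2500, 0.2500, 0.0000, 0.0000, 0.0000, 0.0000]  mean=-0.0300  Neff=4.0000  idx=[0, 0, 1, 1, 2, 2, 3, 3]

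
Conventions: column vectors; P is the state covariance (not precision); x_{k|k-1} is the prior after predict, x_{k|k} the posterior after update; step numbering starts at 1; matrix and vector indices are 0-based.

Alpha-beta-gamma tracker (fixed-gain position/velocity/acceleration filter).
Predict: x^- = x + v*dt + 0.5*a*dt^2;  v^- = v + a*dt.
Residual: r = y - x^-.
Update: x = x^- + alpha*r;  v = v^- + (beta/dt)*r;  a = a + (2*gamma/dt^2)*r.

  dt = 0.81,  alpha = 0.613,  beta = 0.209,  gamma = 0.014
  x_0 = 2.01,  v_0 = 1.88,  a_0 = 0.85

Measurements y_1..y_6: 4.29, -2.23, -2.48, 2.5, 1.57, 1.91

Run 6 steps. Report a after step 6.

a_post = 0.3160

step 1: x_pred=3.8116  r=0.4784  x^+=4.1049  v^+=2.6919  a^+=0.8704
step 2: x_pred=6.5709  r=-8.8009  x^+=1.1759  v^+=1.1261  a^+=0.4948
step 3: x_pred=2.2504  r=-4.7304  x^+=-0.6493  v^+=0.3064  a^+=0.2929
step 4: x_pred=-0.3051  r=2.8051  x^+=1.4144  v^+=1.2674  a^+=0.4127
step 5: x_pred=2.5764  r=-1.0064  x^+=1.9595  v^+=1.3420  a^+=0.3697
step 6: x_pred=3.1678  r=-1.2578  x^+=2.3968  v^+=1.3169  a^+=0.3160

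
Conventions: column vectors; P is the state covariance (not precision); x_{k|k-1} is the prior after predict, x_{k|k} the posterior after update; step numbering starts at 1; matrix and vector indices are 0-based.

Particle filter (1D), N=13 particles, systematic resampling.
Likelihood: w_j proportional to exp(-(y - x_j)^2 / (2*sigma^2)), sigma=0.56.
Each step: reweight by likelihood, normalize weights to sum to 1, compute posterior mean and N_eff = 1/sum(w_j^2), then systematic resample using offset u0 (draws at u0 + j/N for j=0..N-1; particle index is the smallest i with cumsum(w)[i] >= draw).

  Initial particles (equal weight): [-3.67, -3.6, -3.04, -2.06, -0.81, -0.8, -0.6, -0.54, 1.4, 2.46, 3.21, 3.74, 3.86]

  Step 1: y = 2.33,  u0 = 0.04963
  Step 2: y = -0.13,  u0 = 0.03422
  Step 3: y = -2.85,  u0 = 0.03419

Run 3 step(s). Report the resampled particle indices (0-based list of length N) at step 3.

resampled_idx = [0, 1, 2, 3, 4, 5, 6, 7, 8, 9, 10, 11, 12]

step 1: w=[0.0000, 0.0000, 0.0000, 0.0000, 0.0000, 0.0000, 0.0000, 0.0000, 0.1592, 0.6153, 0.1839, 0.0266, 0.0151]  mean=2.4844  Neff=2.2799  idx=[8, 8, 9, 9, 9, 9, 9, 9, 9, 9, 10, 10, 11]
step 2: w=[0.4981, 0.4981, 0.0005, 0.0005, 0.0005, 0.0005, 0.0005, 0.0005, 0.0005, 0.0005, 0.0000, 0.0000, 0.0000]  mean=1.4040  Neff=2.0152  idx=[0, 0, 0, 0, 0, 0, 0, 1, 1, 1, 1, 1, 1]
step 3: w=[0.0769, 0.0769, 0.0769, 0.0769, 0.0769, 0.0769, 0.0769, 0.0769, 0.0769, 0.0769, 0.0769, 0.0769, 0.0769]  mean=1.4000  Neff=13.0000  idx=[0, 1, 2, 3, 4, 5, 6, 7, 8, 9, 10, 11, 12]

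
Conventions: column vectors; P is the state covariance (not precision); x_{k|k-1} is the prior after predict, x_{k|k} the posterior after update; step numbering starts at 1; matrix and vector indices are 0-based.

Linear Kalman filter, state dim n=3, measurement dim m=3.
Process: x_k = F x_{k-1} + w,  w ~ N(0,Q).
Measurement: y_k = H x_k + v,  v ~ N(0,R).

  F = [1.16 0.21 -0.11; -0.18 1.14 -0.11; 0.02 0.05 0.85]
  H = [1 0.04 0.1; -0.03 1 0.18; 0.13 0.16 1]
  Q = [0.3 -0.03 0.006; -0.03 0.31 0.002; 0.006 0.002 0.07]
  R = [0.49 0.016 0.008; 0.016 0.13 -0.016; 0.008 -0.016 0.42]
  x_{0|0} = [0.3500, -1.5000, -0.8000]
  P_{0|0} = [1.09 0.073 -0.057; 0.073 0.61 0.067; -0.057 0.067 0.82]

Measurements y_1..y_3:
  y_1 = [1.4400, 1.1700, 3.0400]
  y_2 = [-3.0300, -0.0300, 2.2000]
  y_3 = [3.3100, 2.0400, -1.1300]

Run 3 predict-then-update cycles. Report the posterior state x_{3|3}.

x_post = [0.9440, 1.3560, 0.5476]

step 1: x^-=[0.1790, -1.6850, -0.7480]  P^-=[1.8505 -0.0117 -0.0789; -0.0117 1.0990 0.0306; -0.0789 0.0306 0.6683]  S=[2.3325 -0.0059 0.2423; -0.0059 1.2649 0.3034; 0.2423 0.3034 1.1365]  K=[0.7910 -0.0576 -0.0126; 0.0238 0.8885 -0.0620; -0.0675 -0.0241 0.6041]  nu=[1.4032, 2.9950, 4.0343]  x^+=[1.0653, 0.7593, 1.5225]  P^+=[0.3908 0.0266 -0.0531; 0.0266 0.1292 -0.0642; -0.0531 -0.0642 0.2708]
step 2: x^-=[1.2277, 0.5063, 1.3534]  P^-=[0.8643 -0.0279 -0.0706; -0.0279 0.4969 -0.0706; -0.0706 -0.0706 0.2589]  S=[1.3408 -0.0333 0.0694; -0.0333 0.6131 0.0311; 0.0694 0.0311 0.6641]  K=[0.6371 -0.0735 -0.0069; 0.0100 0.7932 -0.0302; -0.0559 -0.0574 0.3675]  nu=[-4.4133, -0.7431, 0.6060]  x^+=[-1.5334, -0.1457, 1.8654]  P^+=[0.3143 0.0174 -0.0403; 0.0174 0.1125 -0.0456; -0.0403 -0.0456 0.1674]
step 3: x^-=[-2.0146, -0.0953, 1.5476]  P^-=[0.7507 -0.0332 -0.0476; -0.0332 0.4711 -0.0458; -0.0476 -0.0458 0.1861]  S=[1.2308 -0.0308 0.0710; -0.0308 0.5938 0.0390; 0.0710 0.0390 0.6025]  K=[0.6026 -0.0775 0.0082; 0.0047 0.7820 -0.0092; -0.0430 -0.0398 0.2941]  nu=[5.1736, 1.7963, -2.4005]  x^+=[0.9440, 1.3560, 0.5476]  P^+=[0.2967 0.0140 -0.0313; 0.0140 0.1087 -0.0356; -0.0313 -0.0356 0.1336]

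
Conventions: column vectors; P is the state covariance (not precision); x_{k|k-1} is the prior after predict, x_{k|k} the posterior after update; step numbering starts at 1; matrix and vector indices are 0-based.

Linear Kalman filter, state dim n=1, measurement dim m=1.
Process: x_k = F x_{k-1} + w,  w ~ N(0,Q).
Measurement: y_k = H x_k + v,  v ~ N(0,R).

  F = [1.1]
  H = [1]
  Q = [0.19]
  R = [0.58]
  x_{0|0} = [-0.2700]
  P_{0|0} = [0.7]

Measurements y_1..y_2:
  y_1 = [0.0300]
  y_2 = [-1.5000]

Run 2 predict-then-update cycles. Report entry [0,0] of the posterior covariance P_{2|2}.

P_post[0,0] = 0.3043

step 1: x^-=[-0.2970]  P^-=[1.0370]  S=[1.6170]  K=[0.6413]  nu=[0.3270]  x^+=[-0.0873]  P^+=[0.3720]
step 2: x^-=[-0.0960]  P^-=[0.6401]  S=[1.2201]  K=[0.5246]  nu=[-1.4040]  x^+=[-0.8326]  P^+=[0.3043]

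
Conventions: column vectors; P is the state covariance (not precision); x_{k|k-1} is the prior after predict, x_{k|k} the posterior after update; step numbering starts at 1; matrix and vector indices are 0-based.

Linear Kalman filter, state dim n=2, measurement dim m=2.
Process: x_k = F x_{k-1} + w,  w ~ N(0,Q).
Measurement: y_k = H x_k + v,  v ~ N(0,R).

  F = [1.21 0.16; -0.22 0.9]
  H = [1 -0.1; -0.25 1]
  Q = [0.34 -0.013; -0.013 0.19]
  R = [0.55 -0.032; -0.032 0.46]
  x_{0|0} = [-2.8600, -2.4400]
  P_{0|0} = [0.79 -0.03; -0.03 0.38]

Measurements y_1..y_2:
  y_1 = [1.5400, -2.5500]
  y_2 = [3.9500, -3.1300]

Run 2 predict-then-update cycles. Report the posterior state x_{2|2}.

step 1: x^-=[-3.8510, -1.5668]  P^-=[1.4948 -0.2002; -0.2002 0.5479]  S=[2.0903 -0.6657; -0.6657 1.2014]  K=[0.6952 -0.0925; 0.0443 0.5223]  nu=[5.2343, -1.9459]  x^+=[-0.0320, -2.3510]  P^+=[0.3886 0.0324; 0.0324 0.2469]
step 2: x^-=[-0.4149, -2.1089]  P^-=[0.9278 -0.0468; -0.0468 0.3960]  S=[1.4911 -0.3515; -0.3515 0.9374]  K=[0.6091 -0.0689; 0.0489 0.4533]  nu=[4.1540, -1.1248]  x^+=[2.1928, -2.4155]  P^+=[0.3406 0.0339; 0.0339 0.2154]

x_post = [2.1928, -2.4155]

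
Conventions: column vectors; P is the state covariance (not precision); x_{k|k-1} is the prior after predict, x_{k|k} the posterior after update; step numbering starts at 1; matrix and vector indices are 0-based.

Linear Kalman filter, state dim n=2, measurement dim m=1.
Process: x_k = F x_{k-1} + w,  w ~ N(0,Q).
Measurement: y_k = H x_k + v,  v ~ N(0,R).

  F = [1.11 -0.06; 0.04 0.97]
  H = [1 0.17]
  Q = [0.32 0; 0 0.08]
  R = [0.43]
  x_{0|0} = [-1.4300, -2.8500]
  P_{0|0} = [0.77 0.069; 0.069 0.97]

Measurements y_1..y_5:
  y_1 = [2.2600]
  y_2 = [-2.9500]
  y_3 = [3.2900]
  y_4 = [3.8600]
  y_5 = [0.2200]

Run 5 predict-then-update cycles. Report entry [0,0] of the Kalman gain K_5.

K[0,0] = 0.6194

step 1: x^-=[-1.4163, -2.8217]  P^-=[1.2630 0.0519; 0.0519 0.9993]  S=[1.7395]  K=[0.7311; 0.1275]  nu=[4.1560]  x^+=[1.6223, -2.2919]  P^+=[0.3331 -0.1103; -0.1103 0.9710]
step 2: x^-=[1.9383, -2.1583]  P^-=[0.7486 -0.1602; -0.1602 0.9856]  S=[1.1527]  K=[0.6259; 0.0064]  nu=[-4.5214]  x^+=[-0.8915, -2.1872]  P^+=[0.2971 -0.1648; -0.1648 0.9855]
step 3: x^-=[-0.8583, -2.1573]  P^-=[0.7116 -0.2212; -0.2212 0.9950]  S=[1.0951]  K=[0.6154; -0.0475]  nu=[4.5150]  x^+=[1.9204, -2.3719]  P^+=[0.2968 -0.1892; -0.1892 0.9925]
step 4: x^-=[2.2740, -2.2239]  P^-=[0.7145 -0.2478; -0.2478 0.9996]  S=[1.0891]  K=[0.6173; -0.0715]  nu=[1.9641]  x^+=[3.4865, -2.3643]  P^+=[0.2994 -0.1997; -0.1997 0.9941]
step 5: x^-=[4.0118, -2.1539]  P^-=[0.7191 -0.2591; -0.2591 1.0003]  S=[1.0899]  K=[0.6194; -0.0817]  nu=[-3.4257]  x^+=[1.8901, -1.8739]  P^+=[0.3010 -0.2040; -0.2040 0.9930]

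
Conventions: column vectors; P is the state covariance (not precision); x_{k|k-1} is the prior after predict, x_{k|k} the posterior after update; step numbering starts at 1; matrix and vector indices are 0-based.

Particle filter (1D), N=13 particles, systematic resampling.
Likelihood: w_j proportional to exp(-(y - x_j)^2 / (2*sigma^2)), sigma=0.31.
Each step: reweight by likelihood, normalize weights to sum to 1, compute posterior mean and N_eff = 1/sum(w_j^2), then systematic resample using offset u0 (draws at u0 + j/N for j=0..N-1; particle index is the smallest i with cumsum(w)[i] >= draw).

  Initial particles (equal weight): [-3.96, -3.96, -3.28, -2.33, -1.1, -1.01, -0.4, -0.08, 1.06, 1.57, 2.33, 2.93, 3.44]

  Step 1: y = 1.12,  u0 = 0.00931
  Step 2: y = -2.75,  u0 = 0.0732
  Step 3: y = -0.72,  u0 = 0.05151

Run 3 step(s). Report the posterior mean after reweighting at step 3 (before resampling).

post_mean = 1.0600

step 1: w=[0.0000, 0.0000, 0.0000, 0.0000, 0.0000, 0.0000, 0.0000, 0.0004, 0.7373, 0.2619, 0.0004, 0.0000, 0.0000]  mean=1.1936  Neff=1.6335  idx=[8, 8, 8, 8, 8, 8, 8, 8, 8, 8, 9, 9, 9]
step 2: w=[0.1000, 0.1000, 0.1000, 0.1000, 0.1000, 0.1000, 0.1000, 0.1000, 0.1000, 0.1000, 0.0000, 0.0000, 0.0000]  mean=1.0600  Neff=10.0000  idx=[0, 1, 2, 3, 3, 4, 5, 6, 6, 7, 8, 9, 9]
step 3: w=[0.0769, 0.0769, 0.0769, 0.0769, 0.0769, 0.0769, 0.0769, 0.0769, 0.0769, 0.0769, 0.0769, 0.0769, 0.0769]  mean=1.0600  Neff=13.0000  idx=[0, 1, 2, 3, 4, 5, 6, 7, 8, 9, 10, 11, 12]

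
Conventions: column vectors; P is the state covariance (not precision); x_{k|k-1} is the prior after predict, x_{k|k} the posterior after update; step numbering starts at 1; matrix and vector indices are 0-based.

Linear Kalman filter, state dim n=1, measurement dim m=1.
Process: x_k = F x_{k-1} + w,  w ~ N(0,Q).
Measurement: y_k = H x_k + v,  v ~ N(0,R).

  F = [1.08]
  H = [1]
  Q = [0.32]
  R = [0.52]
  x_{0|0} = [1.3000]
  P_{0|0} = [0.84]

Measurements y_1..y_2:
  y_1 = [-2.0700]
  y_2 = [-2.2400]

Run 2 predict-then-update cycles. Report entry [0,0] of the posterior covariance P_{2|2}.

P_post[0,0] = 0.3076

step 1: x^-=[1.4040]  P^-=[1.2998]  S=[1.8198]  K=[0.7143]  nu=[-3.4740]  x^+=[-1.0773]  P^+=[0.3714]
step 2: x^-=[-1.1635]  P^-=[0.7532]  S=[1.2732]  K=[0.5916]  nu=[-1.0765]  x^+=[-1.8003]  P^+=[0.3076]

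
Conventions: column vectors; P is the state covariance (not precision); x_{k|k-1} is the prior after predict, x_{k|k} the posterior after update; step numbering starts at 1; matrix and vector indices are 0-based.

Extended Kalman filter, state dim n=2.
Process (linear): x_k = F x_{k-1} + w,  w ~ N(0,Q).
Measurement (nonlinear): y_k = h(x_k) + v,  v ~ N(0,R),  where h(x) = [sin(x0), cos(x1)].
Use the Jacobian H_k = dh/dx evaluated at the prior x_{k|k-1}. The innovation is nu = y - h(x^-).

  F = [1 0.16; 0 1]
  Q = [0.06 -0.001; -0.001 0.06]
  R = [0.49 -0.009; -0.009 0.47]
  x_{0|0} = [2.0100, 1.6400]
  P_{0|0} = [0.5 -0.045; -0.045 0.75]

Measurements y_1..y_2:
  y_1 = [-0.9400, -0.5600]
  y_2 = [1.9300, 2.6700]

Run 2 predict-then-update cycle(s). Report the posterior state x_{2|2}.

x_post = [2.2539, 0.6004]

step 1: x^-=[2.2724, 1.6400]  P^-=[0.5648 0.0740; 0.0740 0.8100]  H_jac=[-0.6454 0.0000; 0.0000 -0.9976]  S=[0.7253 0.0386; 0.0386 1.2761]  K=[-0.5003 -0.0427; -0.0322 -0.6322]  nu=[-1.7038, -0.4909]  x^+=[3.1458, 2.0051]  P^+=[0.3792 0.0156; 0.0156 0.2976]
step 2: x^-=[3.4667, 2.0051]  P^-=[0.4519 0.0622; 0.0622 0.3576]  H_jac=[-0.9476 0.0000; 0.0000 -0.9071]  S=[0.8958 0.0445; 0.0445 0.7643]  K=[-0.4757 -0.0462; -0.0449 -0.4218]  nu=[2.2494, 3.0908]  x^+=[2.2539, 0.6004]  P^+=[0.2456 0.0192; 0.0192 0.2181]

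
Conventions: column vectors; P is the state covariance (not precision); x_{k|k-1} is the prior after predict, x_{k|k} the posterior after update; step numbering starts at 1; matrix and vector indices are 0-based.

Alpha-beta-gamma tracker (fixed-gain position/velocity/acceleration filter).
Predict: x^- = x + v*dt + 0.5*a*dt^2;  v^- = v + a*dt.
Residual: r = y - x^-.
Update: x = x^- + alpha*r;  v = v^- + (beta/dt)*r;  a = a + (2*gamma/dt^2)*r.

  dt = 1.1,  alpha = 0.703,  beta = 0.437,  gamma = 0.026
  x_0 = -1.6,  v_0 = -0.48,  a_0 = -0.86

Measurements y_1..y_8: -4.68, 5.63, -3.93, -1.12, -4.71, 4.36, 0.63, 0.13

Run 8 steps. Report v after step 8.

v_post = -0.2222

step 1: x_pred=-2.6483  r=-2.0317  x^+=-4.0766  v^+=-2.2331  a^+=-0.9473
step 2: x_pred=-7.1062  r=12.7362  x^+=1.8474  v^+=1.7845  a^+=-0.4000
step 3: x_pred=3.5684  r=-7.4984  x^+=-1.7030  v^+=-1.6343  a^+=-0.7222
step 4: x_pred=-3.9377  r=2.8177  x^+=-1.9569  v^+=-1.3094  a^+=-0.6011
step 5: x_pred=-3.7608  r=-0.9492  x^+=-4.4281  v^+=-2.3477  a^+=-0.6419
step 6: x_pred=-7.3989  r=11.7589  x^+=0.8676  v^+=1.6177  a^+=-0.1366
step 7: x_pred=2.5644  r=-1.9344  x^+=1.2045  v^+=0.6990  a^+=-0.2197
step 8: x_pred=1.8405  r=-1.7105  x^+=0.6380  v^+=-0.2222  a^+=-0.2932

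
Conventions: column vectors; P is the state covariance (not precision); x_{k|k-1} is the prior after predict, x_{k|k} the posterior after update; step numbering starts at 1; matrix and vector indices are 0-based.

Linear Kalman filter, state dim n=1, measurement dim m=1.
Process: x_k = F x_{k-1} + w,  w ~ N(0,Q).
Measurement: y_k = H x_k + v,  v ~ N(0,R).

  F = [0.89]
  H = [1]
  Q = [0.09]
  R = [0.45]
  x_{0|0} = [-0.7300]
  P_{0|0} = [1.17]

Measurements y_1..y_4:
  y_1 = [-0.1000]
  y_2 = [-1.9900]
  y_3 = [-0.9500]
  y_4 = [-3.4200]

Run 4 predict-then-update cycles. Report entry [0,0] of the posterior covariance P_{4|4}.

step 1: x^-=[-0.6497]  P^-=[1.0168]  S=[1.4668]  K=[0.6932]  nu=[0.5497]  x^+=[-0.2686]  P^+=[0.3119]
step 2: x^-=[-0.2391]  P^-=[0.3371]  S=[0.7871]  K=[0.4283]  nu=[-1.7509]  x^+=[-0.9890]  P^+=[0.1927]
step 3: x^-=[-0.8802]  P^-=[0.2427]  S=[0.6927]  K=[0.3503]  nu=[-0.0698]  x^+=[-0.9046]  P^+=[0.1576]
step 4: x^-=[-0.8051]  P^-=[0.2149]  S=[0.6649]  K=[0.3232]  nu=[-2.6149]  x^+=[-1.6502]  P^+=[0.1454]

P_post[0,0] = 0.1454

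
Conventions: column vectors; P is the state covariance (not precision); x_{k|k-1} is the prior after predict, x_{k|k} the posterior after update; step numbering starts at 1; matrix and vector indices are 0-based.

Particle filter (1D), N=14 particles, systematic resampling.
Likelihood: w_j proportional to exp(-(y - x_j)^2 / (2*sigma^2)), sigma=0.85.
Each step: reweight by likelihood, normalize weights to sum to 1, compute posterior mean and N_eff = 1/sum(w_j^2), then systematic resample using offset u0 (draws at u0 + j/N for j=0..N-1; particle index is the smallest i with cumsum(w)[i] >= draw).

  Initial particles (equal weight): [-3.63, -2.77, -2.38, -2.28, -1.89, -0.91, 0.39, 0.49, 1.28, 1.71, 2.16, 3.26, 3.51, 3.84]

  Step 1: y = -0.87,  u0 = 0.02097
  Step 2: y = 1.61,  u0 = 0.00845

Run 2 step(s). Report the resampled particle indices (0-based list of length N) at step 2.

step 1: w=[0.0019, 0.0305, 0.0766, 0.0937, 0.1806, 0.3705, 0.1236, 0.1031, 0.0151, 0.0037, 0.0006, 0.0000, 0.0000, 0.0000]  mean=-1.0398  Neff=4.7253  idx=[1, 2, 3, 4, 4, 4, 5, 5, 5, 5, 5, 6, 7, 7]
step 2: w=[0.0000, 0.0000, 0.0000, 0.0002, 0.0002, 0.0002, 0.0098, 0.0098, 0.0098, 0.0098, 0.0098, 0.2836, 0.3334, 0.3334]  mean=0.3917  Neff=3.2976  idx=[6, 11, 11, 11, 11, 12, 12, 12, 12, 12, 13, 13, 13, 13]

resampled_idx = [6, 11, 11, 11, 11, 12, 12, 12, 12, 12, 13, 13, 13, 13]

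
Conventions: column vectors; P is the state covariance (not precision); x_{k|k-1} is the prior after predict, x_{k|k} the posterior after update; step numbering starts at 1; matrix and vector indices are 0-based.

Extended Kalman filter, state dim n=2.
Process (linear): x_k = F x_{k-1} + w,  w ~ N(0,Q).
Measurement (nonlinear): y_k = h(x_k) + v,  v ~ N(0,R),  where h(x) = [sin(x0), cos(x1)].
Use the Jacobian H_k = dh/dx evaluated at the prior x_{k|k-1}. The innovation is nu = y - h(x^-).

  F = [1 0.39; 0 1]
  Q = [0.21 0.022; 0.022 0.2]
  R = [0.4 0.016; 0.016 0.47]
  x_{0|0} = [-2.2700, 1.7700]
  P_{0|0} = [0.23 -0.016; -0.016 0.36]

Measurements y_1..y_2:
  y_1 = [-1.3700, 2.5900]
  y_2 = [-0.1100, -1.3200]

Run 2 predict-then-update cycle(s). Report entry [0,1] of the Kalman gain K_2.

step 1: x^-=[-1.5797, 1.7700]  P^-=[0.4823 0.1464; 0.1464 0.5600]  H_jac=[-0.0089 0.0000; 0.0000 -0.9802]  S=[0.4000 0.0173; 0.0173 1.0081]  K=[-0.0046 -0.1423; 0.0203 -0.5449]  nu=[-0.3700, 2.7879]  x^+=[-1.9747, 0.2434]  P^+=[0.4618 0.0683; 0.0683 0.2609]
step 2: x^-=[-1.8797, 0.2434]  P^-=[0.7648 0.1921; 0.1921 0.4609]  H_jac=[-0.3040 0.0000; 0.0000 -0.2410]  S=[0.4707 0.0301; 0.0301 0.4968]  K=[-0.4899 -0.0635; -0.1102 -0.2170]  nu=[0.8427, -2.2905]  x^+=[-2.1471, 0.6476]  P^+=[0.6479 0.1564; 0.1564 0.4304]

K[0,1] = -0.0635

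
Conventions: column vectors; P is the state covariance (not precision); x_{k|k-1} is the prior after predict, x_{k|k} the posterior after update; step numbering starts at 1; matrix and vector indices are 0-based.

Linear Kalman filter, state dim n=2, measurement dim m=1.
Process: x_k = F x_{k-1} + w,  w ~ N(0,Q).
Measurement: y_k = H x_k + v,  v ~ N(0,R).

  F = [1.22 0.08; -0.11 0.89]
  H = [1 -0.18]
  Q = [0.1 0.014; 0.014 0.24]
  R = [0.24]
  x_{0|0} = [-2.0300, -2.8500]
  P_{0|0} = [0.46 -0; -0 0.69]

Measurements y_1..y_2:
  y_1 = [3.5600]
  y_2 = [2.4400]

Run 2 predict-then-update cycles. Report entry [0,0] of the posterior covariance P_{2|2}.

step 1: x^-=[-2.7046, -2.3132]  P^-=[0.7891 0.0014; 0.0014 0.7921]  S=[1.0542]  K=[0.7482; -0.1339]  nu=[5.8482]  x^+=[1.6713, -3.0964]  P^+=[0.1988 0.1070; 0.1070 0.7732]
step 2: x^-=[1.7913, -2.9396]  P^-=[0.4218 0.1576; 0.1576 0.8339]  S=[0.6321]  K=[0.6224; 0.0119]  nu=[0.1196]  x^+=[1.8657, -2.9382]  P^+=[0.1769 0.1530; 0.1530 0.8338]

P_post[0,0] = 0.1769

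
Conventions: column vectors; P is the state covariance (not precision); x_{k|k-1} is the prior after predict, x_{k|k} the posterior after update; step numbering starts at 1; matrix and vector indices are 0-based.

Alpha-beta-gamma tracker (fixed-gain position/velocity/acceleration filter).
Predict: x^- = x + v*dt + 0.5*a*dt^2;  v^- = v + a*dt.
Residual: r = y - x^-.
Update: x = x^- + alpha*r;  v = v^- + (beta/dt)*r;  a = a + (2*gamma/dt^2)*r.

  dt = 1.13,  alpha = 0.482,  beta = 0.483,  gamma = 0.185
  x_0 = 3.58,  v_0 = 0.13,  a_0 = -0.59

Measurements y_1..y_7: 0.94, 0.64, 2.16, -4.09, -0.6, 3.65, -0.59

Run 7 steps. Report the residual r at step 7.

resid = -7.4475

step 1: x_pred=3.3502  r=-2.4102  x^+=2.1885  v^+=-1.5669  a^+=-1.2884
step 2: x_pred=-0.4047  r=1.0447  x^+=0.0989  v^+=-2.5763  a^+=-0.9857
step 3: x_pred=-3.4416  r=5.6016  x^+=-0.7416  v^+=-1.2958  a^+=0.6375
step 4: x_pred=-1.7988  r=-2.2912  x^+=-2.9032  v^+=-1.5547  a^+=-0.0264
step 5: x_pred=-4.6769  r=4.0769  x^+=-2.7118  v^+=0.1580  a^+=1.1549
step 6: x_pred=-1.7959  r=5.4459  x^+=0.8290  v^+=3.7908  a^+=2.7329
step 7: x_pred=6.8575  r=-7.4475  x^+=3.2678  v^+=3.6958  a^+=0.5749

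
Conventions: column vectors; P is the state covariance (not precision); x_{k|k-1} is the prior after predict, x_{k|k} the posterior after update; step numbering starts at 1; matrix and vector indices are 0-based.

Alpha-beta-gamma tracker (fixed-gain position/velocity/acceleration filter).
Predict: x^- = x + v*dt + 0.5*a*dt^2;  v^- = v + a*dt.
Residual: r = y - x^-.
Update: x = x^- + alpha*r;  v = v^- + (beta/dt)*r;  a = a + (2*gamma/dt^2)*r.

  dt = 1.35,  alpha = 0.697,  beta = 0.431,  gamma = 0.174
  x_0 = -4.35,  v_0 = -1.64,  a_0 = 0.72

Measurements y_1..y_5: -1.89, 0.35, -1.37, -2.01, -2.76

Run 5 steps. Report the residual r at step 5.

step 1: x_pred=-5.9079  r=4.0179  x^+=-3.1074  v^+=0.6148  a^+=1.4872
step 2: x_pred=-0.9223  r=1.2723  x^+=-0.0355  v^+=3.0287  a^+=1.7301
step 3: x_pred=5.6298  r=-6.9998  x^+=0.7509  v^+=3.1296  a^+=0.3936
step 4: x_pred=5.3345  r=-7.3445  x^+=0.2154  v^+=1.3161  a^+=-1.0089
step 5: x_pred=1.0728  r=-3.8328  x^+=-1.5987  v^+=-1.2695  a^+=-1.7407

resid = -3.8328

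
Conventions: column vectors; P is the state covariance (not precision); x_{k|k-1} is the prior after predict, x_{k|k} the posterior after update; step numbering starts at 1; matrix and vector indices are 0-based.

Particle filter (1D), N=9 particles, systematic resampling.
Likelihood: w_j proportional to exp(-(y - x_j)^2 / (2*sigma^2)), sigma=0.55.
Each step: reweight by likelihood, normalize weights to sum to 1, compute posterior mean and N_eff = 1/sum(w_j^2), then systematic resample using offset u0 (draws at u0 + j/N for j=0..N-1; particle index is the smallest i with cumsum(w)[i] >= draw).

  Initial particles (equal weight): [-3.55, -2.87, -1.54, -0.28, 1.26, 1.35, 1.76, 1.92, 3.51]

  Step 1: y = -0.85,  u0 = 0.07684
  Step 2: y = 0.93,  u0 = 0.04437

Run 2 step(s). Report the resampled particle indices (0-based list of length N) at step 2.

step 1: w=[0.0000, 0.0011, 0.4369, 0.5610, 0.0006, 0.0003, 0.0000, 0.0000, 0.0000]  mean=-0.8320  Neff=1.9778  idx=[2, 2, 2, 2, 3, 3, 3, 3, 3]
step 2: w=[0.0001, 0.0001, 0.0001, 0.0001, 0.1999, 0.1999, 0.1999, 0.1999, 0.1999]  mean=-0.2805  Neff=5.0038  idx=[4, 4, 5, 5, 6, 6, 7, 8, 8]

resampled_idx = [4, 4, 5, 5, 6, 6, 7, 8, 8]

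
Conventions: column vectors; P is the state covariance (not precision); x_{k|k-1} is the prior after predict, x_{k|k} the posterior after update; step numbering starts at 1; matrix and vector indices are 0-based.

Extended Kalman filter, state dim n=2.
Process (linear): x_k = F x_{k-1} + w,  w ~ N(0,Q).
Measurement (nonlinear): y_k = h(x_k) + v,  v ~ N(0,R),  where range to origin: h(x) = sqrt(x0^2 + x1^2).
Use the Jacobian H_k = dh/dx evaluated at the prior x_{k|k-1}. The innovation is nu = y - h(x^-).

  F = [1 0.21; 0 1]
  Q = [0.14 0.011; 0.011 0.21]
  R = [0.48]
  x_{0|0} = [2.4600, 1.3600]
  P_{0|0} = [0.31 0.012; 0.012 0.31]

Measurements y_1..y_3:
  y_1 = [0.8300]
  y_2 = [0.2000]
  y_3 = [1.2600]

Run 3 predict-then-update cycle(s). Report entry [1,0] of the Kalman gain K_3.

K[1,0] = 0.2073

step 1: x^-=[2.7456, 1.3600]  P^-=[0.4687 0.0881; 0.0881 0.5200]  H_jac=[0.8961 0.4439]  S=[1.0289]  K=[0.4462; 0.3011]  nu=[-2.2340]  x^+=[1.7488, 0.6874]  P^+=[0.2638 -0.0501; -0.0501 0.4267]
step 2: x^-=[1.8931, 0.6874]  P^-=[0.4016 0.0505; 0.0505 0.6367]  H_jac=[0.9399 0.3413]  S=[0.9414]  K=[0.4193; 0.2813]  nu=[-1.8141]  x^+=[1.1325, 0.1772]  P^+=[0.2361 -0.0605; -0.0605 0.5623]
step 3: x^-=[1.1697, 0.1772]  P^-=[0.3755 0.0685; 0.0685 0.7723]  H_jac=[0.9887 0.1498]  S=[0.8847]  K=[0.4312; 0.2073]  nu=[0.0770]  x^+=[1.2029, 0.1931]  P^+=[0.2110 -0.0106; -0.0106 0.7342]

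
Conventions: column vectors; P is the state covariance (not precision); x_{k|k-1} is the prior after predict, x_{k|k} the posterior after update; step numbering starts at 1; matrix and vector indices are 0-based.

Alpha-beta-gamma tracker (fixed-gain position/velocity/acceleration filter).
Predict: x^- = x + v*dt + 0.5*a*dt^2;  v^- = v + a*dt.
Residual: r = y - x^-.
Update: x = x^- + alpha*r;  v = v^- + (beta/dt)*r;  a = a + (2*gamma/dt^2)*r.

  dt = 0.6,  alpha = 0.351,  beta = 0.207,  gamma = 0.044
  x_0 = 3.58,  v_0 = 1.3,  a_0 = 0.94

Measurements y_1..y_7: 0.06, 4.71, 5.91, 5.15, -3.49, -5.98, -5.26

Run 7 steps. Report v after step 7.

v_post = -7.9027

step 1: x_pred=4.5292  r=-4.4692  x^+=2.9605  v^+=0.3221  a^+=-0.1525
step 2: x_pred=3.1263  r=1.5837  x^+=3.6822  v^+=0.7770  a^+=0.2346
step 3: x_pred=4.1906  r=1.7194  x^+=4.7941  v^+=1.5110  a^+=0.6549
step 4: x_pred=5.8186  r=-0.6686  x^+=5.5839  v^+=1.6733  a^+=0.4915
step 5: x_pred=6.6764  r=-10.1664  x^+=3.1080  v^+=-1.5392  a^+=-1.9936
step 6: x_pred=1.8256  r=-7.8056  x^+=-0.9142  v^+=-5.4283  a^+=-3.9016
step 7: x_pred=-4.8735  r=-0.3865  x^+=-5.0091  v^+=-7.9027  a^+=-3.9961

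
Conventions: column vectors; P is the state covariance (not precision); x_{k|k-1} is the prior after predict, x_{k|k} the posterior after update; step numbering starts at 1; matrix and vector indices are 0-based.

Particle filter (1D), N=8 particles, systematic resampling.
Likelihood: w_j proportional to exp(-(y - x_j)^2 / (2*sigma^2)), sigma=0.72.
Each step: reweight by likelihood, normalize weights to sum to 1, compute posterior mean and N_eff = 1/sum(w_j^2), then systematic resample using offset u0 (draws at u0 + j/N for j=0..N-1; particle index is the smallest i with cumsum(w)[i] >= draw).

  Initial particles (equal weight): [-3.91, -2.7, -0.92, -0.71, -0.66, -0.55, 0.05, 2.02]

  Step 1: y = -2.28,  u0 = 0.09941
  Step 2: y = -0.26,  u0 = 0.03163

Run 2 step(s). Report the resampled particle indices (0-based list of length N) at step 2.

resampled_idx = [5, 5, 6, 6, 6, 7, 7, 7]

step 1: w=[0.0583, 0.6381, 0.1271, 0.0702, 0.0602, 0.0422, 0.0040, 0.0000]  mean=-2.1802  Neff=2.2883  idx=[1, 1, 1, 1, 1, 2, 3, 5]
step 2: w=[0.0013, 0.0013, 0.0013, 0.0013, 0.0013, 0.2717, 0.3402, 0.3814]  mean=-0.7192  Neff=2.9844  idx=[5, 5, 6, 6, 6, 7, 7, 7]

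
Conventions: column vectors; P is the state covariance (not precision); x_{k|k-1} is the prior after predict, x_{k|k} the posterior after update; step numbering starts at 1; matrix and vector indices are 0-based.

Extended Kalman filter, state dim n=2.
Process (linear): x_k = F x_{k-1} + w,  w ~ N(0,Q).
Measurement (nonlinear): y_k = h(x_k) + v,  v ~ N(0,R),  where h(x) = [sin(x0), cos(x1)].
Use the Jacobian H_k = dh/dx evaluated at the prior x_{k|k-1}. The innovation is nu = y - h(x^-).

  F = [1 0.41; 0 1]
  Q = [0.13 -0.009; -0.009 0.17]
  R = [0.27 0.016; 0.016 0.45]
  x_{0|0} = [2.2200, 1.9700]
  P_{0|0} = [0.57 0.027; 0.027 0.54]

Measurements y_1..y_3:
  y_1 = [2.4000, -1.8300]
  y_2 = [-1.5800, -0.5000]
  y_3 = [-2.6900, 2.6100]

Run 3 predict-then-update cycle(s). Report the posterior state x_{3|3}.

step 1: x^-=[3.0277, 1.9700]  P^-=[0.8129 0.2394; 0.2394 0.7100]  H_jac=[-0.9935 0.0000; 0.0000 -0.9214]  S=[1.0724 0.2351; 0.2351 1.0527]  K=[-0.7436 -0.0434; -0.0899 -0.6013]  nu=[2.2864, -1.4413]  x^+=[1.3902, 2.6310]  P^+=[0.2028 0.0341; 0.0341 0.2952]
step 2: x^-=[2.4689, 2.6310]  P^-=[0.4104 0.1462; 0.1462 0.4652]  H_jac=[-0.7822 0.0000; 0.0000 -0.4887]  S=[0.5211 0.0719; 0.0719 0.5611]  K=[-0.6092 -0.0493; -0.1665 -0.3839]  nu=[-2.2031, 0.3725]  x^+=[3.7928, 2.8548]  P^+=[0.2113 0.0653; 0.0653 0.3589]
step 3: x^-=[4.9632, 2.8548]  P^-=[0.4552 0.2035; 0.2035 0.5289]  H_jac=[0.2482 0.0000; 0.0000 -0.2828]  S=[0.2980 0.0017; 0.0017 0.4923]  K=[0.3798 -0.1182; 0.1712 -0.3045]  nu=[-1.7213, 3.5692]  x^+=[3.8875, 1.4734]  P^+=[0.4055 0.1666; 0.1666 0.4747]

x_post = [3.8875, 1.4734]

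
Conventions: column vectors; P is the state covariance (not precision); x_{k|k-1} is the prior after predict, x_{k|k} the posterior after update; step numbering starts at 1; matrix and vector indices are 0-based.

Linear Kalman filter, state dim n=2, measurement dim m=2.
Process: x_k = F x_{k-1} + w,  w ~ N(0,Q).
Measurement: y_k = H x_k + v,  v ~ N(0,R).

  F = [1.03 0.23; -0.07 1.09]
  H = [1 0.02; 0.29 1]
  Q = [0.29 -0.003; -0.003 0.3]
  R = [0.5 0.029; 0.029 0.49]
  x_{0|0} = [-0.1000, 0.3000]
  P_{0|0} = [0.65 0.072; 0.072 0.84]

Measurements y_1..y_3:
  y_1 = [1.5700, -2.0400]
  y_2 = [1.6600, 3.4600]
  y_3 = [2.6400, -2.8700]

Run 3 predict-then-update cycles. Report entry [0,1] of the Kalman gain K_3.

K[0,1] = 0.0514

step 1: x^-=[-0.0340, 0.3340]  P^-=[1.0581 0.2404; 0.2404 1.2902]  S=[1.5683 0.6035; 0.6035 2.0086]  K=[0.6478 0.0778; -0.1026 0.7079]  nu=[1.5973, -2.3641]  x^+=[0.8168, -1.5035]  P^+=[0.3269 -0.0379; -0.0379 0.3549]
step 2: x^-=[0.4955, -1.6960]  P^-=[0.6377 0.0205; 0.0205 0.7290]  S=[1.1388 0.2491; 0.2491 1.2845]  K=[0.5486 0.0535; -0.0986 0.5913]  nu=[1.1984, 5.0123]  x^+=[1.4212, 1.1495]  P^+=[0.2766 -0.0381; -0.0381 0.2979]
step 3: x^-=[1.7282, 1.1535]  P^-=[0.5812 0.0096; 0.0096 0.6611]  S=[1.0818 0.2204; 0.2204 1.2056]  K=[0.5269 0.0514; -0.0946 0.5680]  nu=[0.8887, -4.5247]  x^+=[1.9638, -1.5006]  P^+=[0.2657 -0.0366; -0.0366 0.2862]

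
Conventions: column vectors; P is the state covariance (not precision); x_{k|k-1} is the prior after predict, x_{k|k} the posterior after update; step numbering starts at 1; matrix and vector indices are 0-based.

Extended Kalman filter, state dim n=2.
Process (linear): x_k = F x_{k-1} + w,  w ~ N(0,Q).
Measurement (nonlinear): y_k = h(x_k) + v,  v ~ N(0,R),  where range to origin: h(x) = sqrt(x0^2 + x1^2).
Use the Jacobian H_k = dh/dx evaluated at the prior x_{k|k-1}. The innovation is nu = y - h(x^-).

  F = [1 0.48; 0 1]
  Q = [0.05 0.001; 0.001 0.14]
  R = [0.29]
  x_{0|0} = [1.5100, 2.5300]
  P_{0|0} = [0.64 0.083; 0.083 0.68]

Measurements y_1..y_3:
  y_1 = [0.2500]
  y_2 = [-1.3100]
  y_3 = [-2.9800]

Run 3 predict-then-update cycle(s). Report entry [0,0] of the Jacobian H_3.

step 1: x^-=[2.7244, 2.5300]  P^-=[0.9264 0.4104; 0.4104 0.8200]  H_jac=[0.7328 0.6805]  S=[1.5764]  K=[0.6078; 0.5447]  nu=[-3.4680]  x^+=[0.6167, 0.6409]  P^+=[0.3441 -0.1115; -0.1115 0.3522]
step 2: x^-=[0.9243, 0.6409]  P^-=[0.3682 0.0586; 0.0586 0.4922]  H_jac=[0.8218 0.5698]  S=[0.7533]  K=[0.4460; 0.4362]  nu=[-2.4347]  x^+=[-0.1615, -0.4212]  P^+=[0.2184 -0.0880; -0.0880 0.3489]
step 3: x^-=[-0.3637, -0.4212]  P^-=[0.2643 0.0805; 0.0805 0.4889]  H_jac=[-0.6535 -0.7569]  S=[0.7626]  K=[-0.3064; -0.5542]  nu=[-3.5364]  x^+=[0.7199, 1.5388]  P^+=[0.1927 -0.0490; -0.0490 0.2547]

H_jac[0,0] = -0.6535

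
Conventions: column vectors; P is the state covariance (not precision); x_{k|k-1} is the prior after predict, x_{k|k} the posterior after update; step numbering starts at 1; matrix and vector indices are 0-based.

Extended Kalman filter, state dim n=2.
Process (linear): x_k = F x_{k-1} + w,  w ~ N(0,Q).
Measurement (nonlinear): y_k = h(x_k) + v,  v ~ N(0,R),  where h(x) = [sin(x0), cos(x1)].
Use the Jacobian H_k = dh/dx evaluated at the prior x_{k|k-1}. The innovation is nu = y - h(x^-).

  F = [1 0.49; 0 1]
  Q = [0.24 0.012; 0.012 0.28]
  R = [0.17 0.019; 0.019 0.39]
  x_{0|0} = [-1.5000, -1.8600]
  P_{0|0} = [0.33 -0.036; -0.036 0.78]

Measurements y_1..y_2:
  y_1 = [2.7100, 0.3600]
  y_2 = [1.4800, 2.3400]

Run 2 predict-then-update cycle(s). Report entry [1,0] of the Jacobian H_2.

H_jac[1,0] = 0.0000

step 1: x^-=[-2.4114, -1.8600]  P^-=[0.7220 0.3582; 0.3582 1.0600]  H_jac=[-0.7450 0.0000; 0.0000 0.9585]  S=[0.5708 -0.2368; -0.2368 1.3638]  K=[-0.9030 0.0949; -0.1708 0.7153]  nu=[3.3770, 0.6452]  x^+=[-5.3997, -1.9753]  P^+=[0.2036 0.0207; 0.0207 0.2877]
step 2: x^-=[-6.3677, -1.9753]  P^-=[0.5330 0.1737; 0.1737 0.5677]  H_jac=[0.9964 0.0000; 0.0000 0.9193]  S=[0.6992 0.1781; 0.1781 0.8697]  K=[0.7520 0.0296; 0.0999 0.5796]  nu=[1.5644, 2.7336]  x^+=[-5.1103, -0.2348]  P^+=[0.1289 0.0281; 0.0281 0.2479]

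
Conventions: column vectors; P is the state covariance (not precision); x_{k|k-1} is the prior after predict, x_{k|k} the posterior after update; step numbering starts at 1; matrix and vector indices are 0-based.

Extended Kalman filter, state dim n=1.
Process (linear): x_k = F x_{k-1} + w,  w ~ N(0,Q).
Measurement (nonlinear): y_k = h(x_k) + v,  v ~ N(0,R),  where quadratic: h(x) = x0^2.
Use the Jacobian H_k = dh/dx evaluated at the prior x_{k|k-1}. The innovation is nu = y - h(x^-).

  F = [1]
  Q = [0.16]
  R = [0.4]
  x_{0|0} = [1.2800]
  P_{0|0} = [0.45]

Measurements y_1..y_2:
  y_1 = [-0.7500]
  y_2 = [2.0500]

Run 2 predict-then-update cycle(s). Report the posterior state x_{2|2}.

step 1: x^-=[1.2800]  P^-=[0.6100]  H_jac=[2.5600]  S=[4.3977]  K=[0.3551]  nu=[-2.3884]  x^+=[0.4319]  P^+=[0.0555]
step 2: x^-=[0.4319]  P^-=[0.2155]  H_jac=[0.8638]  S=[0.5608]  K=[0.3319]  nu=[1.8635]  x^+=[1.0504]  P^+=[0.1537]

x_post = [1.0504]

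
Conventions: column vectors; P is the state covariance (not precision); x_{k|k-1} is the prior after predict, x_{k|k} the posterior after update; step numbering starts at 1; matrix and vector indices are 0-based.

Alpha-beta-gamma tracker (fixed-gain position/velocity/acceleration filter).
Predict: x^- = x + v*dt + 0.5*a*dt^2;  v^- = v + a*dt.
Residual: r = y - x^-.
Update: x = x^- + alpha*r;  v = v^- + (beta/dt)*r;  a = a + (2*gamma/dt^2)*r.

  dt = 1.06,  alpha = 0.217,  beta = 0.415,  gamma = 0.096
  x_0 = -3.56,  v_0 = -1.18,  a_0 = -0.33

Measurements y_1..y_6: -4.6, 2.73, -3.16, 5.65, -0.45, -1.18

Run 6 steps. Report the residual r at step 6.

step 1: x_pred=-4.9962  r=0.3962  x^+=-4.9102  v^+=-1.3747  a^+=-0.2623
step 2: x_pred=-6.5147  r=9.2447  x^+=-4.5086  v^+=1.9667  a^+=1.3174
step 3: x_pred=-1.6838  r=-1.4762  x^+=-2.0041  v^+=2.7852  a^+=1.0652
step 4: x_pred=1.5466  r=4.1034  x^+=2.4370  v^+=5.5208  a^+=1.7664
step 5: x_pred=9.2815  r=-9.7315  x^+=7.1698  v^+=3.5832  a^+=0.1035
step 6: x_pred=11.0261  r=-12.2061  x^+=8.3774  v^+=-1.0859  a^+=-1.9823

resid = -12.2061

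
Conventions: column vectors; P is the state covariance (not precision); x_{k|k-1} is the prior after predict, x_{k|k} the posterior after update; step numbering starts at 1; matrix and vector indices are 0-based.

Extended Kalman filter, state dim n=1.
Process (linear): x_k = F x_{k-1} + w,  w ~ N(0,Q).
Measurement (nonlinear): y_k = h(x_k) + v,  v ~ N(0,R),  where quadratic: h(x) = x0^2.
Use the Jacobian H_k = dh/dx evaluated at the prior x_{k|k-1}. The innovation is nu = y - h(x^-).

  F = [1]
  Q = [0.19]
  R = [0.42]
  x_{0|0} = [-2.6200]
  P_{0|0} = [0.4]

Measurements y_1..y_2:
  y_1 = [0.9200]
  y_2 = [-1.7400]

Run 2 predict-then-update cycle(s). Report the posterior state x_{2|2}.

step 1: x^-=[-2.6200]  P^-=[0.5900]  H_jac=[-5.2400]  S=[16.6200]  K=[-0.1860]  nu=[-5.9444]  x^+=[-1.5142]  P^+=[0.0149]
step 2: x^-=[-1.5142]  P^-=[0.2049]  H_jac=[-3.0285]  S=[2.2994]  K=[-0.2699]  nu=[-4.0329]  x^+=[-0.4258]  P^+=[0.0374]

x_post = [-0.4258]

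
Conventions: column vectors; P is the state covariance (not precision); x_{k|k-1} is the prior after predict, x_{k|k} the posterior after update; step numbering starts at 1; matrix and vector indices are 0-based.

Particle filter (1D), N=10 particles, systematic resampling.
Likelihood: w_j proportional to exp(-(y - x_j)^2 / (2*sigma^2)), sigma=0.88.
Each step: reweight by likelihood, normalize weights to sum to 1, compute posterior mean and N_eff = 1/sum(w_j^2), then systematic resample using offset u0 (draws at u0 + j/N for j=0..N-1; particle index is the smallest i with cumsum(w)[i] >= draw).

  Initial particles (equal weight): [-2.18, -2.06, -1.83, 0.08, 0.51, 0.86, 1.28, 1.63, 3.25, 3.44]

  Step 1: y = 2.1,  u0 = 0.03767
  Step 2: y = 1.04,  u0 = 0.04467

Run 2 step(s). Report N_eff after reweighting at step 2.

N_eff = 8.0815

step 1: w=[0.0000, 0.0000, 0.0000, 0.0248, 0.0676, 0.1281, 0.2240, 0.2998, 0.1472, 0.1085]  mean=1.7735  Neff=5.1260  idx=[4, 5, 6, 6, 6, 7, 7, 7, 8, 9]
step 2: w=[0.1164, 0.1366, 0.1344, 0.1344, 0.1344, 0.1114, 0.1114, 0.1114, 0.0060, 0.0034]  mean=1.2691  Neff=8.0815  idx=[0, 1, 1, 2, 3, 4, 4, 5, 6, 7]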